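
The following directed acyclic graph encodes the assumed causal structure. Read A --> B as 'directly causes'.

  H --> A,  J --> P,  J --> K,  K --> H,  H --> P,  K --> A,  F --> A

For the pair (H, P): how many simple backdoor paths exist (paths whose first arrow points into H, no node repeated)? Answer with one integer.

A backdoor path from H to P is any simple undirected path whose first edge points into H (i.e. leaves H via a parent).
Parents of H: {K}.
Enumerating:
  P1: H <- K <- J -> P
That exhausts the simple backdoor paths. Count: 1.

1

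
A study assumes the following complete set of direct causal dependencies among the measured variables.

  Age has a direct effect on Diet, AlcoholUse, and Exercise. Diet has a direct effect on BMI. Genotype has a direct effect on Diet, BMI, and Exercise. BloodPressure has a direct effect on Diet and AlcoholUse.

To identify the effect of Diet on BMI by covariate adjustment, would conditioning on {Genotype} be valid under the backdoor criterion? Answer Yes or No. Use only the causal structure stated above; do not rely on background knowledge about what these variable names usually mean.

Backdoor paths from Diet to BMI (paths whose first edge points into Diet):
  P1: Diet <- Age -> Exercise <- Genotype -> BMI
  P2: Diet <- Genotype -> BMI
  P3: Diet <- BloodPressure -> AlcoholUse <- Age -> Exercise <- Genotype -> BMI
Condition 1 (no descendant of Diet in the set): holds — descendants of Diet are {BMI}; none are in {Genotype}.
Condition 2 (every backdoor path blocked by {Genotype}):
  P1: blocked at collider Exercise (neither it nor any descendant is in the conditioning set).
  P2: blocked at fork node Genotype ∈ conditioning set.
  P3: blocked at collider AlcoholUse (neither it nor any descendant is in the conditioning set).
{Genotype} satisfies the backdoor criterion.

Yes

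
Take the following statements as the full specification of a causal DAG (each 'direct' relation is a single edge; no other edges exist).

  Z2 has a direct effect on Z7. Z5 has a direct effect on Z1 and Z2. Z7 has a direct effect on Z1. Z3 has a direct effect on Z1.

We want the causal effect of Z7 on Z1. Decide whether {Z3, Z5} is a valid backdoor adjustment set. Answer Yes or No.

Backdoor paths from Z7 to Z1 (paths whose first edge points into Z7):
  P1: Z7 <- Z2 <- Z5 -> Z1
Condition 1 (no descendant of Z7 in the set): holds — descendants of Z7 are {Z1}; none are in {Z3, Z5}.
Condition 2 (every backdoor path blocked by {Z3, Z5}):
  P1: blocked at fork node Z5 ∈ conditioning set.
{Z3, Z5} satisfies the backdoor criterion.

Yes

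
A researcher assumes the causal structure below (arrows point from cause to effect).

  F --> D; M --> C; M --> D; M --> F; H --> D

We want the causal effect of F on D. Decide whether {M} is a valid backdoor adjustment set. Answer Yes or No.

Yes

Backdoor paths from F to D (paths whose first edge points into F):
  P1: F <- M -> D
Condition 1 (no descendant of F in the set): holds — descendants of F are {D}; none are in {M}.
Condition 2 (every backdoor path blocked by {M}):
  P1: blocked at fork node M ∈ conditioning set.
{M} satisfies the backdoor criterion.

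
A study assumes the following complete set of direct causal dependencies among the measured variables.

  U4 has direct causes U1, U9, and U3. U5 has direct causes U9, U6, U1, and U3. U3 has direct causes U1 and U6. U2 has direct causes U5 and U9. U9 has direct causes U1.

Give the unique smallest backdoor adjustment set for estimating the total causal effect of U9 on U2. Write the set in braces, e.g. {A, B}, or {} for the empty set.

Variables eligible for adjustment (non-descendants of U9, excluding U9 and U2): {U1, U3, U6}.
Backdoor paths from U9 to U2:
  P1: U9 <- U1 -> U3 <- U6 -> U5 -> U2
  P2: U9 <- U1 -> U3 -> U5 -> U2
  P3: U9 <- U1 -> U5 -> U2
  P4: U9 <- U1 -> U4 <- U3 <- U6 -> U5 -> U2
  P5: U9 <- U1 -> U4 <- U3 -> U5 -> U2
The empty set is not sufficient: P2 (U9 <- U1 -> U3 -> U5 -> U2) has no collider blocking it and no conditioned non-collider, so it is open.
Try {U1}:
  P1: blocked at fork node U1 ∈ conditioning set.
  P2: blocked at fork node U1 ∈ conditioning set.
  P3: blocked at fork node U1 ∈ conditioning set.
  P4: blocked at fork node U1 ∈ conditioning set.
  P5: blocked at fork node U1 ∈ conditioning set.
{U1} contains no descendant of U9 and blocks every backdoor path.
No other singleton works — e.g. {U6} leaves P2 open — so {U1} is the unique smallest valid adjustment set.

{U1}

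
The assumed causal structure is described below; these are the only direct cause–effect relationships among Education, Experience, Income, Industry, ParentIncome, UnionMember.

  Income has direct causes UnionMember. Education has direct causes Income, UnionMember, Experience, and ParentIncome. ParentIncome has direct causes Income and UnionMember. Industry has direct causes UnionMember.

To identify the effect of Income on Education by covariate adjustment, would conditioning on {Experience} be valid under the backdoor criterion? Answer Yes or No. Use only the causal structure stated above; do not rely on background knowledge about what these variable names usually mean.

No

Backdoor paths from Income to Education (paths whose first edge points into Income):
  P1: Income <- UnionMember -> ParentIncome -> Education
  P2: Income <- UnionMember -> Education
Condition 1 (no descendant of Income in the set): holds — descendants of Income are {Education, ParentIncome}; none are in {Experience}.
Condition 2 (every backdoor path blocked by {Experience}):
  P1: open — no interior node is in the conditioning set.
  P2: open — no interior node is in the conditioning set.
{Experience} does not satisfy the backdoor criterion.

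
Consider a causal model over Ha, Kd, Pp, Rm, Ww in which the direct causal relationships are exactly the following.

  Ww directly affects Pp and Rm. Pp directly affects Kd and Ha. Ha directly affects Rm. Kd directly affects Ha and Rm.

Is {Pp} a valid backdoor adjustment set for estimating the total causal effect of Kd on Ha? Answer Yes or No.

Yes

Backdoor paths from Kd to Ha (paths whose first edge points into Kd):
  P1: Kd <- Pp <- Ww -> Rm <- Ha
  P2: Kd <- Pp -> Ha
Condition 1 (no descendant of Kd in the set): holds — descendants of Kd are {Ha, Rm}; none are in {Pp}.
Condition 2 (every backdoor path blocked by {Pp}):
  P1: blocked at chain node Pp ∈ conditioning set.
  P2: blocked at fork node Pp ∈ conditioning set.
{Pp} satisfies the backdoor criterion.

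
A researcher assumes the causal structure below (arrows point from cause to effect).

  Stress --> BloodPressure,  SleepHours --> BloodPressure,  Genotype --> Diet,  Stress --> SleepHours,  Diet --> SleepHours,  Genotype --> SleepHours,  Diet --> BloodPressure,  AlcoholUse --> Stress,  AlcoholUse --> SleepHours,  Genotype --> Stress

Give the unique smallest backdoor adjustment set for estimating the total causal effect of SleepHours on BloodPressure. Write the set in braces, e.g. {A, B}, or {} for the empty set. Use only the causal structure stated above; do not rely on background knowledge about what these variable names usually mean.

Variables eligible for adjustment (non-descendants of SleepHours, excluding SleepHours and BloodPressure): {AlcoholUse, Diet, Genotype, Stress}.
Backdoor paths from SleepHours to BloodPressure:
  P1: SleepHours <- Genotype -> Stress -> BloodPressure
  P2: SleepHours <- Genotype -> Diet -> BloodPressure
  P3: SleepHours <- AlcoholUse -> Stress <- Genotype -> Diet -> BloodPressure
  P4: SleepHours <- AlcoholUse -> Stress -> BloodPressure
  P5: SleepHours <- Stress <- Genotype -> Diet -> BloodPressure
  P6: SleepHours <- Stress -> BloodPressure
  P7: SleepHours <- Diet <- Genotype -> Stress -> BloodPressure
  P8: SleepHours <- Diet -> BloodPressure
The empty set is not sufficient: P1 (SleepHours <- Genotype -> Stress -> BloodPressure) has no collider blocking it and no conditioned non-collider, so it is open.
Try {Diet, Stress}:
  P1: blocked at chain node Stress ∈ conditioning set.
  P2: blocked at chain node Diet ∈ conditioning set.
  P3: blocked at chain node Diet ∈ conditioning set.
  P4: blocked at chain node Stress ∈ conditioning set.
  P5: blocked at chain node Stress ∈ conditioning set.
  P6: blocked at fork node Stress ∈ conditioning set.
  P7: blocked at chain node Diet ∈ conditioning set.
  P8: blocked at fork node Diet ∈ conditioning set.
{Diet, Stress} contains no descendant of SleepHours and blocks every backdoor path.
Every element of {Diet, Stress} is needed (dropping Diet leaves P2 open; dropping Stress leaves P1 open), so no proper subset is valid.
Among all size-2 subsets of the eligible variables, only {Diet, Stress} blocks every backdoor path, so it is the unique smallest valid adjustment set.

{Diet, Stress}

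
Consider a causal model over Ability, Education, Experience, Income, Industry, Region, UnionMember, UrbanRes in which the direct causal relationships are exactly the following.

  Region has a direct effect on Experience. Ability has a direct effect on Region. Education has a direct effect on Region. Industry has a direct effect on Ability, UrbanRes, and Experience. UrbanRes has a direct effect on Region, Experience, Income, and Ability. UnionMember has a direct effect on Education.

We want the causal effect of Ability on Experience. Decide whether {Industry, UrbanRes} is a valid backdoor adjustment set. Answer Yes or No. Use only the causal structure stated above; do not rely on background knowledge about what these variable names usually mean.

Yes

Backdoor paths from Ability to Experience (paths whose first edge points into Ability):
  P1: Ability <- Industry -> UrbanRes -> Region -> Experience
  P2: Ability <- Industry -> UrbanRes -> Experience
  P3: Ability <- Industry -> Experience
  P4: Ability <- UrbanRes <- Industry -> Experience
  P5: Ability <- UrbanRes -> Region -> Experience
  P6: Ability <- UrbanRes -> Experience
Condition 1 (no descendant of Ability in the set): holds — descendants of Ability are {Experience, Region}; none are in {Industry, UrbanRes}.
Condition 2 (every backdoor path blocked by {Industry, UrbanRes}):
  P1: blocked at fork node Industry ∈ conditioning set.
  P2: blocked at fork node Industry ∈ conditioning set.
  P3: blocked at fork node Industry ∈ conditioning set.
  P4: blocked at chain node UrbanRes ∈ conditioning set.
  P5: blocked at fork node UrbanRes ∈ conditioning set.
  P6: blocked at fork node UrbanRes ∈ conditioning set.
{Industry, UrbanRes} satisfies the backdoor criterion.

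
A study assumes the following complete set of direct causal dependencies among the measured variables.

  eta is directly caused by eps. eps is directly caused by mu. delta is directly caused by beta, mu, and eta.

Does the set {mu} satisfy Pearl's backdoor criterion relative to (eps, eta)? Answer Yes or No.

Backdoor paths from eps to eta (paths whose first edge points into eps):
  P1: eps <- mu -> delta <- eta
Condition 1 (no descendant of eps in the set): holds — descendants of eps are {delta, eta}; none are in {mu}.
Condition 2 (every backdoor path blocked by {mu}):
  P1: blocked at fork node mu ∈ conditioning set.
{mu} satisfies the backdoor criterion.

Yes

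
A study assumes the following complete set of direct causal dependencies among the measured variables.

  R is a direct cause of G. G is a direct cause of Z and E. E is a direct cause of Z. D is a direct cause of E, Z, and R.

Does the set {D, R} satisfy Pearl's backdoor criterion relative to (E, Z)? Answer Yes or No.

No

Backdoor paths from E to Z (paths whose first edge points into E):
  P1: E <- D -> R -> G -> Z
  P2: E <- D -> Z
  P3: E <- G <- R <- D -> Z
  P4: E <- G -> Z
Condition 1 (no descendant of E in the set): holds — descendants of E are {Z}; none are in {D, R}.
Condition 2 (every backdoor path blocked by {D, R}):
  P1: blocked at fork node D ∈ conditioning set.
  P2: blocked at fork node D ∈ conditioning set.
  P3: blocked at chain node R ∈ conditioning set.
  P4: open — no interior node is in the conditioning set.
{D, R} does not satisfy the backdoor criterion.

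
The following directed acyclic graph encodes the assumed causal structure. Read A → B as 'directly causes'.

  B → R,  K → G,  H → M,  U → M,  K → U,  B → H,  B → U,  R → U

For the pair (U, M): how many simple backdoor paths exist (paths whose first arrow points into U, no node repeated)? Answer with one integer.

2

A backdoor path from U to M is any simple undirected path whose first edge points into U (i.e. leaves U via a parent).
Parents of U: {B, K, R}.
Enumerating:
  P1: U <- B -> H -> M
  P2: U <- R <- B -> H -> M
That exhausts the simple backdoor paths. Count: 2.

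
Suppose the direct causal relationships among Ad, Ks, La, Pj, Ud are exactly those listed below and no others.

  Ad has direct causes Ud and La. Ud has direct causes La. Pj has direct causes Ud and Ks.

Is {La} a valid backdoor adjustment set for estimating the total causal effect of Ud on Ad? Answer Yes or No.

Yes

Backdoor paths from Ud to Ad (paths whose first edge points into Ud):
  P1: Ud <- La -> Ad
Condition 1 (no descendant of Ud in the set): holds — descendants of Ud are {Ad, Pj}; none are in {La}.
Condition 2 (every backdoor path blocked by {La}):
  P1: blocked at fork node La ∈ conditioning set.
{La} satisfies the backdoor criterion.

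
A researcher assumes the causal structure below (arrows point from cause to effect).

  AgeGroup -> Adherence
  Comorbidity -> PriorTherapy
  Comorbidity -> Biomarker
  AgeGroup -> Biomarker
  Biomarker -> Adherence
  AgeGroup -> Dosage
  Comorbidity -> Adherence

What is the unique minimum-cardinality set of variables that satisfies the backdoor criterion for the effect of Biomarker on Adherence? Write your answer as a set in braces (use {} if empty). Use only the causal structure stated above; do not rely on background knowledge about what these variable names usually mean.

{AgeGroup, Comorbidity}

Variables eligible for adjustment (non-descendants of Biomarker, excluding Biomarker and Adherence): {AgeGroup, Comorbidity, Dosage, PriorTherapy}.
Backdoor paths from Biomarker to Adherence:
  P1: Biomarker <- AgeGroup -> Adherence
  P2: Biomarker <- Comorbidity -> Adherence
The empty set is not sufficient: P1 (Biomarker <- AgeGroup -> Adherence) has no collider blocking it and no conditioned non-collider, so it is open.
Try {AgeGroup, Comorbidity}:
  P1: blocked at fork node AgeGroup ∈ conditioning set.
  P2: blocked at fork node Comorbidity ∈ conditioning set.
{AgeGroup, Comorbidity} contains no descendant of Biomarker and blocks every backdoor path.
Every element of {AgeGroup, Comorbidity} is needed (dropping AgeGroup leaves P1 open; dropping Comorbidity leaves P2 open), so no proper subset is valid.
Among all size-2 subsets of the eligible variables, only {AgeGroup, Comorbidity} blocks every backdoor path, so it is the unique smallest valid adjustment set.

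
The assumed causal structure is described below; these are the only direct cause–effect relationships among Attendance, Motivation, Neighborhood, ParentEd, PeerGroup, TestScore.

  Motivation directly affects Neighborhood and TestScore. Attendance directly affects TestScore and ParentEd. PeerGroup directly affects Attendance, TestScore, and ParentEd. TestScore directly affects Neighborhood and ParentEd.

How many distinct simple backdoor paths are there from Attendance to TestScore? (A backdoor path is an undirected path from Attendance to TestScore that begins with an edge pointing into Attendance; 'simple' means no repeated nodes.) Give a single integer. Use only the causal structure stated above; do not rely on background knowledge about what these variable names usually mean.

A backdoor path from Attendance to TestScore is any simple undirected path whose first edge points into Attendance (i.e. leaves Attendance via a parent).
Parents of Attendance: {PeerGroup}.
Enumerating:
  P1: Attendance <- PeerGroup -> TestScore
  P2: Attendance <- PeerGroup -> ParentEd <- TestScore
That exhausts the simple backdoor paths. Count: 2.

2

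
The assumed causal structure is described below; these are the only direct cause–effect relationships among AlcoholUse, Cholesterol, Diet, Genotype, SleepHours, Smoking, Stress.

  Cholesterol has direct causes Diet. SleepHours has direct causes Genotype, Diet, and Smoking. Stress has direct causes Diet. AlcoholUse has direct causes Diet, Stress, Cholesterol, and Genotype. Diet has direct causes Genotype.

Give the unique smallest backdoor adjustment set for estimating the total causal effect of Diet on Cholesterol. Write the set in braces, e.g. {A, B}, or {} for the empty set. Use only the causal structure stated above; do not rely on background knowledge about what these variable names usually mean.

{}

Variables eligible for adjustment (non-descendants of Diet, excluding Diet and Cholesterol): {Genotype, Smoking}.
Backdoor paths from Diet to Cholesterol:
  P1: Diet <- Genotype -> AlcoholUse <- Cholesterol
Each backdoor path contains an unconditioned collider, so every path is already blocked with the empty conditioning set:
  P1: blocked at collider AlcoholUse (neither it nor any descendant is in the conditioning set).
The empty set is therefore the unique smallest valid set.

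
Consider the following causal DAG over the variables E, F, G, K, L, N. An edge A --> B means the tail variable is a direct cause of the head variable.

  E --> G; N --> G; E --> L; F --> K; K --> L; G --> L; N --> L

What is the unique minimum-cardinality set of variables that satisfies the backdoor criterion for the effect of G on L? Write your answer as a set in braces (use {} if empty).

Variables eligible for adjustment (non-descendants of G, excluding G and L): {E, F, K, N}.
Backdoor paths from G to L:
  P1: G <- E -> L
  P2: G <- N -> L
The empty set is not sufficient: P1 (G <- E -> L) has no collider blocking it and no conditioned non-collider, so it is open.
Try {E, N}:
  P1: blocked at fork node E ∈ conditioning set.
  P2: blocked at fork node N ∈ conditioning set.
{E, N} contains no descendant of G and blocks every backdoor path.
Every element of {E, N} is needed (dropping E leaves P1 open; dropping N leaves P2 open), so no proper subset is valid.
Among all size-2 subsets of the eligible variables, only {E, N} blocks every backdoor path, so it is the unique smallest valid adjustment set.

{E, N}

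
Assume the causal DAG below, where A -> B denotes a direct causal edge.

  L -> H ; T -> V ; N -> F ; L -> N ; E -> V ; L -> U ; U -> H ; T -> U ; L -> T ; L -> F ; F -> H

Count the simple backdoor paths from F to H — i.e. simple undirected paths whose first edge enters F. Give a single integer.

6

A backdoor path from F to H is any simple undirected path whose first edge points into F (i.e. leaves F via a parent).
Parents of F: {L, N}.
Enumerating:
  P1: F <- L -> T -> U -> H
  P2: F <- L -> U -> H
  P3: F <- L -> H
  P4: F <- N <- L -> T -> U -> H
  P5: F <- N <- L -> U -> H
  P6: F <- N <- L -> H
That exhausts the simple backdoor paths. Count: 6.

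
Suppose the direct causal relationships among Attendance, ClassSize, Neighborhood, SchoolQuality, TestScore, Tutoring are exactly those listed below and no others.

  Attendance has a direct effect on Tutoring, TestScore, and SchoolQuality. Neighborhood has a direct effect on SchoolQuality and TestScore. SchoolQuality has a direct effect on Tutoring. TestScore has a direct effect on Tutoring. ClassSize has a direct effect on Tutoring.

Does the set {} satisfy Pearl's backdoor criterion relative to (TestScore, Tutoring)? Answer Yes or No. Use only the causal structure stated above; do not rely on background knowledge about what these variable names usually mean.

No

Backdoor paths from TestScore to Tutoring (paths whose first edge points into TestScore):
  P1: TestScore <- Attendance -> SchoolQuality -> Tutoring
  P2: TestScore <- Attendance -> Tutoring
  P3: TestScore <- Neighborhood -> SchoolQuality <- Attendance -> Tutoring
  P4: TestScore <- Neighborhood -> SchoolQuality -> Tutoring
Condition 1 (no descendant of TestScore in the set): holds — descendants of TestScore are {Tutoring}; none are in {}.
Condition 2 (every backdoor path blocked by {}):
  P1: open — no interior node is in the conditioning set.
  P2: open — no interior node is in the conditioning set.
  P3: blocked at collider SchoolQuality (neither it nor any descendant is in the conditioning set).
  P4: open — no interior node is in the conditioning set.
{} does not satisfy the backdoor criterion.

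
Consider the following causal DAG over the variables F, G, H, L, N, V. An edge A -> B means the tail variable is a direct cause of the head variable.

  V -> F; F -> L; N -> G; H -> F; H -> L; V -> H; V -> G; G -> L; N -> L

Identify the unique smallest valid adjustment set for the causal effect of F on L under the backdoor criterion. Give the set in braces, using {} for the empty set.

Variables eligible for adjustment (non-descendants of F, excluding F and L): {G, H, N, V}.
Backdoor paths from F to L:
  P1: F <- V -> H -> L
  P2: F <- V -> G <- N -> L
  P3: F <- V -> G -> L
  P4: F <- H <- V -> G <- N -> L
  P5: F <- H <- V -> G -> L
  P6: F <- H -> L
The empty set is not sufficient: P1 (F <- V -> H -> L) has no collider blocking it and no conditioned non-collider, so it is open.
Try {H, V}:
  P1: blocked at fork node V ∈ conditioning set.
  P2: blocked at fork node V ∈ conditioning set.
  P3: blocked at fork node V ∈ conditioning set.
  P4: blocked at chain node H ∈ conditioning set.
  P5: blocked at chain node H ∈ conditioning set.
  P6: blocked at fork node H ∈ conditioning set.
{H, V} contains no descendant of F and blocks every backdoor path.
Every element of {H, V} is needed (dropping H leaves P6 open; dropping V leaves P3 open), so no proper subset is valid.
Among all size-2 subsets of the eligible variables, only {H, V} blocks every backdoor path, so it is the unique smallest valid adjustment set.

{H, V}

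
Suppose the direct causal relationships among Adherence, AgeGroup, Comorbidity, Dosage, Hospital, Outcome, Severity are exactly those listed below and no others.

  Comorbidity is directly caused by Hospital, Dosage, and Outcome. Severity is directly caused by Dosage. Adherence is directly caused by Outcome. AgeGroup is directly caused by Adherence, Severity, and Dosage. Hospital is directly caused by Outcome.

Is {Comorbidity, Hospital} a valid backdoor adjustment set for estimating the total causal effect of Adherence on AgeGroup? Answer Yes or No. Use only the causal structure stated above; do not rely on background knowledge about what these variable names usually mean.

No

Backdoor paths from Adherence to AgeGroup (paths whose first edge points into Adherence):
  P1: Adherence <- Outcome -> Hospital -> Comorbidity <- Dosage -> Severity -> AgeGroup
  P2: Adherence <- Outcome -> Hospital -> Comorbidity <- Dosage -> AgeGroup
  P3: Adherence <- Outcome -> Comorbidity <- Dosage -> Severity -> AgeGroup
  P4: Adherence <- Outcome -> Comorbidity <- Dosage -> AgeGroup
Condition 1 (no descendant of Adherence in the set): holds — descendants of Adherence are {AgeGroup}; none are in {Comorbidity, Hospital}.
Condition 2 (every backdoor path blocked by {Comorbidity, Hospital}):
  P1: blocked at chain node Hospital ∈ conditioning set.
  P2: blocked at chain node Hospital ∈ conditioning set.
  P3: open — collider(s) Comorbidity are conditioned on (or have a conditioned descendant) and no non-collider on the path is in the set.
  P4: open — collider(s) Comorbidity are conditioned on (or have a conditioned descendant) and no non-collider on the path is in the set.
{Comorbidity, Hospital} does not satisfy the backdoor criterion.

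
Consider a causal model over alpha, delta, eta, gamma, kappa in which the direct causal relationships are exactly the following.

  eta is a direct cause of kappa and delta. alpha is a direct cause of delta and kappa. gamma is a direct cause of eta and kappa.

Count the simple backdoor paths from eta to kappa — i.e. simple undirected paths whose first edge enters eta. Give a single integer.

A backdoor path from eta to kappa is any simple undirected path whose first edge points into eta (i.e. leaves eta via a parent).
Parents of eta: {gamma}.
Enumerating:
  P1: eta <- gamma -> kappa
That exhausts the simple backdoor paths. Count: 1.

1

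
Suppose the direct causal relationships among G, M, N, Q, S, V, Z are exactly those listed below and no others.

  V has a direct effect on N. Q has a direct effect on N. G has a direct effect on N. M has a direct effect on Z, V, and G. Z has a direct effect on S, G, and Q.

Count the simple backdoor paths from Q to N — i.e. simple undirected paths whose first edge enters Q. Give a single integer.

4

A backdoor path from Q to N is any simple undirected path whose first edge points into Q (i.e. leaves Q via a parent).
Parents of Q: {Z}.
Enumerating:
  P1: Q <- Z <- M -> G -> N
  P2: Q <- Z <- M -> V -> N
  P3: Q <- Z -> G <- M -> V -> N
  P4: Q <- Z -> G -> N
That exhausts the simple backdoor paths. Count: 4.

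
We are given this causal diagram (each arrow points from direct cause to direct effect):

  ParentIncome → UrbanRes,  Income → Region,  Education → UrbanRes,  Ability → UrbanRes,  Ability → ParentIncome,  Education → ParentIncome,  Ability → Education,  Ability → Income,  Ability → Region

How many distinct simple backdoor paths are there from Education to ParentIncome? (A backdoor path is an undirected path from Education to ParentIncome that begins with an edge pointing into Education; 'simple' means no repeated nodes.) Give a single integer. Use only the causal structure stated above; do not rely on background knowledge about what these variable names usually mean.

A backdoor path from Education to ParentIncome is any simple undirected path whose first edge points into Education (i.e. leaves Education via a parent).
Parents of Education: {Ability}.
Enumerating:
  P1: Education <- Ability -> ParentIncome
  P2: Education <- Ability -> UrbanRes <- ParentIncome
That exhausts the simple backdoor paths. Count: 2.

2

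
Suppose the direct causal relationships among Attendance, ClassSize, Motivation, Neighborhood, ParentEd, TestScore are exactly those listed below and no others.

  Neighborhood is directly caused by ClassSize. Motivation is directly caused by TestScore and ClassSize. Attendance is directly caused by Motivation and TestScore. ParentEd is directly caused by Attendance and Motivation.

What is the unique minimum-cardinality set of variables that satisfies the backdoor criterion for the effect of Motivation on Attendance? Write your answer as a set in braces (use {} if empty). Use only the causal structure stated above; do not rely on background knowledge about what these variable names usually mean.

{TestScore}

Variables eligible for adjustment (non-descendants of Motivation, excluding Motivation and Attendance): {ClassSize, Neighborhood, TestScore}.
Backdoor paths from Motivation to Attendance:
  P1: Motivation <- TestScore -> Attendance
The empty set is not sufficient: P1 (Motivation <- TestScore -> Attendance) has no collider blocking it and no conditioned non-collider, so it is open.
Try {TestScore}:
  P1: blocked at fork node TestScore ∈ conditioning set.
{TestScore} contains no descendant of Motivation and blocks every backdoor path.
No other singleton works — e.g. {ClassSize} leaves P1 open — so {TestScore} is the unique smallest valid adjustment set.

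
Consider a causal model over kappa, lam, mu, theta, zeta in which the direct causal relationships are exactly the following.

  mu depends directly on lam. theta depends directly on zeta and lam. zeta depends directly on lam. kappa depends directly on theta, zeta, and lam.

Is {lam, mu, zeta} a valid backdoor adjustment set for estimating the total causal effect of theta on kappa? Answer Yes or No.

Yes

Backdoor paths from theta to kappa (paths whose first edge points into theta):
  P1: theta <- lam -> zeta -> kappa
  P2: theta <- lam -> kappa
  P3: theta <- zeta <- lam -> kappa
  P4: theta <- zeta -> kappa
Condition 1 (no descendant of theta in the set): holds — descendants of theta are {kappa}; none are in {lam, mu, zeta}.
Condition 2 (every backdoor path blocked by {lam, mu, zeta}):
  P1: blocked at fork node lam ∈ conditioning set.
  P2: blocked at fork node lam ∈ conditioning set.
  P3: blocked at chain node zeta ∈ conditioning set.
  P4: blocked at fork node zeta ∈ conditioning set.
{lam, mu, zeta} satisfies the backdoor criterion.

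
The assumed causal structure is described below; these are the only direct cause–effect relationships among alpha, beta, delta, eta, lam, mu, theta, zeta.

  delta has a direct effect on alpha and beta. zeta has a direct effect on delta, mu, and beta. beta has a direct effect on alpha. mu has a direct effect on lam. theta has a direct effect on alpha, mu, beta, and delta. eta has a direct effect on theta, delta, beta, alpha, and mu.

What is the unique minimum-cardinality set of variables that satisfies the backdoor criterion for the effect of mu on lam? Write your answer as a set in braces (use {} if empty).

Variables eligible for adjustment (non-descendants of mu, excluding mu and lam): {alpha, beta, delta, eta, theta, zeta}.
Backdoor paths from mu to lam:
  (none)
With no backdoor paths the empty set already satisfies the criterion, and it is trivially minimal.

{}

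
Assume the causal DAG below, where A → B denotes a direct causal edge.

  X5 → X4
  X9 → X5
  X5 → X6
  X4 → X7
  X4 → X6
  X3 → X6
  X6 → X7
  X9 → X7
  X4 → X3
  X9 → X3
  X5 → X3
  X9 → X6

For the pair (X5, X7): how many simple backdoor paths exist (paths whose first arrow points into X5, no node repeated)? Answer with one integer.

A backdoor path from X5 to X7 is any simple undirected path whose first edge points into X5 (i.e. leaves X5 via a parent).
Parents of X5: {X9}.
Enumerating:
  P1: X5 <- X9 -> X3 <- X4 -> X6 -> X7
  P2: X5 <- X9 -> X3 <- X4 -> X7
  P3: X5 <- X9 -> X3 -> X6 <- X4 -> X7
  P4: X5 <- X9 -> X3 -> X6 -> X7
  P5: X5 <- X9 -> X6 <- X4 -> X7
  P6: X5 <- X9 -> X6 <- X3 <- X4 -> X7
  P7: X5 <- X9 -> X6 -> X7
  P8: X5 <- X9 -> X7
That exhausts the simple backdoor paths. Count: 8.

8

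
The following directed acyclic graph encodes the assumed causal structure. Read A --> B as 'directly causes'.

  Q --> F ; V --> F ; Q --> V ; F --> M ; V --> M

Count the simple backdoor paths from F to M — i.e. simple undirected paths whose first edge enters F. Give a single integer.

2

A backdoor path from F to M is any simple undirected path whose first edge points into F (i.e. leaves F via a parent).
Parents of F: {Q, V}.
Enumerating:
  P1: F <- Q -> V -> M
  P2: F <- V -> M
That exhausts the simple backdoor paths. Count: 2.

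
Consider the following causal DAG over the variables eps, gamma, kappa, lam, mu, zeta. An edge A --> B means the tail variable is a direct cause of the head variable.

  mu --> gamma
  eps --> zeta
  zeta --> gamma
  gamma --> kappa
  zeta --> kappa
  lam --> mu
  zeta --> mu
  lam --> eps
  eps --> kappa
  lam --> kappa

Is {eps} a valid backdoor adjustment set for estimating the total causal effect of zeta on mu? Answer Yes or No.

Yes

Backdoor paths from zeta to mu (paths whose first edge points into zeta):
  P1: zeta <- eps <- lam -> mu
  P2: zeta <- eps <- lam -> kappa <- gamma <- mu
  P3: zeta <- eps -> kappa <- lam -> mu
  P4: zeta <- eps -> kappa <- gamma <- mu
Condition 1 (no descendant of zeta in the set): holds — descendants of zeta are {gamma, kappa, mu}; none are in {eps}.
Condition 2 (every backdoor path blocked by {eps}):
  P1: blocked at chain node eps ∈ conditioning set.
  P2: blocked at chain node eps ∈ conditioning set.
  P3: blocked at fork node eps ∈ conditioning set.
  P4: blocked at fork node eps ∈ conditioning set.
{eps} satisfies the backdoor criterion.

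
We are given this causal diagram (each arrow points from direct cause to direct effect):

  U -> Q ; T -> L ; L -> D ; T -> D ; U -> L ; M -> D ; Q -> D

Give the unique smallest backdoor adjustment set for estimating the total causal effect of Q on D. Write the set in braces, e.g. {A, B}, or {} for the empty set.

Variables eligible for adjustment (non-descendants of Q, excluding Q and D): {L, M, T, U}.
Backdoor paths from Q to D:
  P1: Q <- U -> L <- T -> D
  P2: Q <- U -> L -> D
The empty set is not sufficient: P2 (Q <- U -> L -> D) has no collider blocking it and no conditioned non-collider, so it is open.
Try {U}:
  P1: blocked at fork node U ∈ conditioning set.
  P2: blocked at fork node U ∈ conditioning set.
{U} contains no descendant of Q and blocks every backdoor path.
No other singleton works — e.g. {T} leaves P2 open — so {U} is the unique smallest valid adjustment set.

{U}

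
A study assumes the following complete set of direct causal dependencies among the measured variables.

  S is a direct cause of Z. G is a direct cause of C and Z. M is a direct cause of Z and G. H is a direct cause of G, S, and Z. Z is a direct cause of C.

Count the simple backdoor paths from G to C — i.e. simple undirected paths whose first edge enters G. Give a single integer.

A backdoor path from G to C is any simple undirected path whose first edge points into G (i.e. leaves G via a parent).
Parents of G: {H, M}.
Enumerating:
  P1: G <- H -> S -> Z -> C
  P2: G <- H -> Z -> C
  P3: G <- M -> Z -> C
That exhausts the simple backdoor paths. Count: 3.

3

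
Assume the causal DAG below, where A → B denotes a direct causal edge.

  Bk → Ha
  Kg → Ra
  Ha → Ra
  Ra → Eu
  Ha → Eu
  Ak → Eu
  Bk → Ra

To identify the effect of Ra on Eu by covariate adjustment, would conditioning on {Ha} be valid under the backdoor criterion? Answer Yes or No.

Yes

Backdoor paths from Ra to Eu (paths whose first edge points into Ra):
  P1: Ra <- Bk -> Ha -> Eu
  P2: Ra <- Ha -> Eu
Condition 1 (no descendant of Ra in the set): holds — descendants of Ra are {Eu}; none are in {Ha}.
Condition 2 (every backdoor path blocked by {Ha}):
  P1: blocked at chain node Ha ∈ conditioning set.
  P2: blocked at fork node Ha ∈ conditioning set.
{Ha} satisfies the backdoor criterion.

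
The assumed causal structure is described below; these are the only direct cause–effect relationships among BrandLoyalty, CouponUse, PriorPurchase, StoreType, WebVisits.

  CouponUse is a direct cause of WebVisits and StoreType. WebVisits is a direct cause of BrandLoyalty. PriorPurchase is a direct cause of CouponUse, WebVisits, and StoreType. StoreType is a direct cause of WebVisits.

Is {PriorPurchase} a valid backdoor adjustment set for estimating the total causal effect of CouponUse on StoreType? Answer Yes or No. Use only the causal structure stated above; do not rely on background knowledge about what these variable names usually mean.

Backdoor paths from CouponUse to StoreType (paths whose first edge points into CouponUse):
  P1: CouponUse <- PriorPurchase -> StoreType
  P2: CouponUse <- PriorPurchase -> WebVisits <- StoreType
Condition 1 (no descendant of CouponUse in the set): holds — descendants of CouponUse are {BrandLoyalty, StoreType, WebVisits}; none are in {PriorPurchase}.
Condition 2 (every backdoor path blocked by {PriorPurchase}):
  P1: blocked at fork node PriorPurchase ∈ conditioning set.
  P2: blocked at fork node PriorPurchase ∈ conditioning set.
{PriorPurchase} satisfies the backdoor criterion.

Yes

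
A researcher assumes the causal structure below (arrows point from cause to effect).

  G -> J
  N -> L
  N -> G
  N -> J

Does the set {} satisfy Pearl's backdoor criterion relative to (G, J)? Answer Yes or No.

Backdoor paths from G to J (paths whose first edge points into G):
  P1: G <- N -> J
Condition 1 (no descendant of G in the set): holds — descendants of G are {J}; none are in {}.
Condition 2 (every backdoor path blocked by {}):
  P1: open — no interior node is in the conditioning set.
{} does not satisfy the backdoor criterion.

No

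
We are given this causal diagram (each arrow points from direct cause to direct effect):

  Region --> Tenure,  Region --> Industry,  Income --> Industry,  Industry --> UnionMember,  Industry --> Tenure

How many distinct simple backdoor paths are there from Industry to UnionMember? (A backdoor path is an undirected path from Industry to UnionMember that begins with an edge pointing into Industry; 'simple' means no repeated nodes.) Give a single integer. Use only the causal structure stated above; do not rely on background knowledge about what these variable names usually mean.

0

A backdoor path from Industry to UnionMember is any simple undirected path whose first edge points into Industry (i.e. leaves Industry via a parent).
Parents of Industry: {Income, Region}.
No simple path from any parent of Industry reaches UnionMember without revisiting Industry, so there are no backdoor paths.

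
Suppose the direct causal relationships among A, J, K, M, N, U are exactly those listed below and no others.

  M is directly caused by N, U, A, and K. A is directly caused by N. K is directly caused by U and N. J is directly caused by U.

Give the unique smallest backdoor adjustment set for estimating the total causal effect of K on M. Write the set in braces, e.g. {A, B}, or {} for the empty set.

{N, U}

Variables eligible for adjustment (non-descendants of K, excluding K and M): {A, J, N, U}.
Backdoor paths from K to M:
  P1: K <- U -> M
  P2: K <- N -> A -> M
  P3: K <- N -> M
The empty set is not sufficient: P1 (K <- U -> M) has no collider blocking it and no conditioned non-collider, so it is open.
Try {N, U}:
  P1: blocked at fork node U ∈ conditioning set.
  P2: blocked at fork node N ∈ conditioning set.
  P3: blocked at fork node N ∈ conditioning set.
{N, U} contains no descendant of K and blocks every backdoor path.
Every element of {N, U} is needed (dropping N leaves P2 open; dropping U leaves P1 open), so no proper subset is valid.
Among all size-2 subsets of the eligible variables, only {N, U} blocks every backdoor path, so it is the unique smallest valid adjustment set.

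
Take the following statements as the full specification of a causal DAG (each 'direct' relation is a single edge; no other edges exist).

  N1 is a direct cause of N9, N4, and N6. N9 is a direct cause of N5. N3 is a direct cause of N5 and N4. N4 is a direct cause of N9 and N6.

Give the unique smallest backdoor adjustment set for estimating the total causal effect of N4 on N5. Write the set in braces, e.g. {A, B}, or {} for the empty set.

Variables eligible for adjustment (non-descendants of N4, excluding N4 and N5): {N1, N3}.
Backdoor paths from N4 to N5:
  P1: N4 <- N1 -> N9 -> N5
  P2: N4 <- N3 -> N5
The empty set is not sufficient: P1 (N4 <- N1 -> N9 -> N5) has no collider blocking it and no conditioned non-collider, so it is open.
Try {N1, N3}:
  P1: blocked at fork node N1 ∈ conditioning set.
  P2: blocked at fork node N3 ∈ conditioning set.
{N1, N3} contains no descendant of N4 and blocks every backdoor path.
Every element of {N1, N3} is needed (dropping N1 leaves P1 open; dropping N3 leaves P2 open), so no proper subset is valid.
Among all size-2 subsets of the eligible variables, only {N1, N3} blocks every backdoor path, so it is the unique smallest valid adjustment set.

{N1, N3}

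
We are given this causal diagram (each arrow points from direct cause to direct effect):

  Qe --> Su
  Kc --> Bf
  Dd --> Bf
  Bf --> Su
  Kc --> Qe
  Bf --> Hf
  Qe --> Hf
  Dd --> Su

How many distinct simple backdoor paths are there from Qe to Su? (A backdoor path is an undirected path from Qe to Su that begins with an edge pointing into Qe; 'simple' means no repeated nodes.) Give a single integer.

2

A backdoor path from Qe to Su is any simple undirected path whose first edge points into Qe (i.e. leaves Qe via a parent).
Parents of Qe: {Kc}.
Enumerating:
  P1: Qe <- Kc -> Bf <- Dd -> Su
  P2: Qe <- Kc -> Bf -> Su
That exhausts the simple backdoor paths. Count: 2.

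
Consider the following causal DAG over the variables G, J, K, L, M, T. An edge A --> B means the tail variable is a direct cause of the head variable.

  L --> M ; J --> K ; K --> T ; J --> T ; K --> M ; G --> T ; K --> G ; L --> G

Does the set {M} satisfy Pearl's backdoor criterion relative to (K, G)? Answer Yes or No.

No

Backdoor paths from K to G (paths whose first edge points into K):
  P1: K <- J -> T <- G
Condition 1 (no descendant of K in the set): FAILS — M is a descendant of K.
Condition 2 (every backdoor path blocked by {M}):
  P1: blocked at collider T (neither it nor any descendant is in the conditioning set).
{M} does not satisfy the backdoor criterion.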